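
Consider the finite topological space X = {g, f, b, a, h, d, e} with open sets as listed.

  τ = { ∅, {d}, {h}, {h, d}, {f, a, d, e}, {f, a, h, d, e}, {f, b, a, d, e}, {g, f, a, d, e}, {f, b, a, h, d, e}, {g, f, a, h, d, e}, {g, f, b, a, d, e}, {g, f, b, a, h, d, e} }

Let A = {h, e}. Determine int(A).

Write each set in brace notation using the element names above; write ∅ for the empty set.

interior: largest open inside A is {h} (from ∅, {h})

{h}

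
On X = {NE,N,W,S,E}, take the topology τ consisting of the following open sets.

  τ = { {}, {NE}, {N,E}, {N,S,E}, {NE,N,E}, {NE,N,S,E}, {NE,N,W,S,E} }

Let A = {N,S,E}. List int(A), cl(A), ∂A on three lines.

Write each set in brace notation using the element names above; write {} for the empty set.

U open, U⊆A: {}, {N,E}, {N,S,E}. int(A) = ⋃ = {N,S,E}
X∖A={NE,W}, int(X∖A)={NE}, hence cl(A)={N,W,S,E}
∂A: remove int from cl → {W}

int(A) = {N,S,E}
cl(A)  = {N,W,S,E}
∂A     = {W}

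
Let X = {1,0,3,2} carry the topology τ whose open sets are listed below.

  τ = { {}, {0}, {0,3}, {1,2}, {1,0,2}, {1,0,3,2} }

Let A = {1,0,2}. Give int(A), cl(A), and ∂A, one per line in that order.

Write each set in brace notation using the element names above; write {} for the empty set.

int(A) = {1,0,2}
cl(A)  = {1,0,3,2}
∂A     = {3}

opens ⊆ A: {}, {0}, {1,2}, {1,0,2}; union → int = {1,0,2}
complement {3}; its interior {}; cl(A) = X∖{} = {1,0,3,2}
boundary = {1,0,3,2} ∖ {1,0,2} = {3}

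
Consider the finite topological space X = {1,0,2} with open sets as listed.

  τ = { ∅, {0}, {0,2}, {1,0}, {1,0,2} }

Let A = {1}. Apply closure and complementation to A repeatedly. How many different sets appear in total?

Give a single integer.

closure: X∖int(X∖A) = X∖{0,2} = {1}
Let k=closure and c=complement:
  1. A     = {1}
  2. cA    = {0,2}
  3. kcA   = {1,0,2}
  4. ckcA  = ∅
— saturated at 4

4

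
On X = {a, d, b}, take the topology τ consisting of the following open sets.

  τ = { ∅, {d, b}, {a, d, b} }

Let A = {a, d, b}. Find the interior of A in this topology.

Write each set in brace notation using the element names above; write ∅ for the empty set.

open subsets of A: ∅, {d, b}, {a, d, b}; so int(A) = {a, d, b}

{a, d, b}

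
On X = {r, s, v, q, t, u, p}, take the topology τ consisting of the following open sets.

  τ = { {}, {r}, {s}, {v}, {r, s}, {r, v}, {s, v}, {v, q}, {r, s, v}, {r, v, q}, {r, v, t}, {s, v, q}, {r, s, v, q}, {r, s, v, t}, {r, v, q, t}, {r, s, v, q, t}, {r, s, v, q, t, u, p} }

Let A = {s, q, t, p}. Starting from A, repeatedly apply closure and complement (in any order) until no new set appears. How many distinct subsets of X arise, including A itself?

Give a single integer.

8

complement {r, v, u}; its interior {r, v}; cl(A) = X∖{r, v} = {s, q, t, u, p}
With k = closure, c = complement:
  1. A     = {s, q, t, p}
  2. kA    = {s, q, t, u, p}
  3. cA    = {r, v, u}
  4. ckA   = {r, v}
  5. kcA   = {r, v, q, t, u, p}
  6. ckcA  = {s}
  7. kckcA = {s, u, p}
  8. ckckcA = {r, v, q, t}
k, c of each give nothing new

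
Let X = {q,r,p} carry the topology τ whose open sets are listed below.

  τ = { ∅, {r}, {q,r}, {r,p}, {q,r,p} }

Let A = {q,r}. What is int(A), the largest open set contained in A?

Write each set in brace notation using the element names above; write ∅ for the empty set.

opens ⊆ A: ∅, {r}, {q,r}; union → int = {q,r}

{q,r}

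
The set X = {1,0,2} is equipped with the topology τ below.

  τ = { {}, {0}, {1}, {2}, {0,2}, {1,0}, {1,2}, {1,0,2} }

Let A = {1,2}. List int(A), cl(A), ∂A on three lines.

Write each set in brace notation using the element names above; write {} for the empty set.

open subsets of A: {}, {2}, {1}, {1,2}; so int(A) = {1,2}
closure: X∖int(X∖A) = X∖{0} = {1,2}
∂A = {1,2} minus {1,2} = {}

int(A) = {1,2}
cl(A)  = {1,2}
∂A     = {}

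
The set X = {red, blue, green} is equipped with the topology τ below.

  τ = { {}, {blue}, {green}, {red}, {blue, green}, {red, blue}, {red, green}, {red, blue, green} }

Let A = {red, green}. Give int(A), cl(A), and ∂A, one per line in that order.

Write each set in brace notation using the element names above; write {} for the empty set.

U open, U⊆A: {}, {red}, {green}, {red, green}. int(A) = ⋃ = {red, green}
X∖A={blue}, int(X∖A)={blue}, hence cl(A)={red, green}
∂A: remove int from cl → {}

int(A) = {red, green}
cl(A)  = {red, green}
∂A     = {}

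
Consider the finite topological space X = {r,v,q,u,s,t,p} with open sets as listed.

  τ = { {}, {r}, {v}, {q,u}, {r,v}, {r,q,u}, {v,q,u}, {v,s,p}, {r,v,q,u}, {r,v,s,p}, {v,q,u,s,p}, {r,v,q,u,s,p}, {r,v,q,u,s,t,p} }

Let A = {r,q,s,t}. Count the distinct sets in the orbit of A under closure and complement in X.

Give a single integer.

12

cl via duality: int({v,u,p}) = {v}, so X∖{v} = {r,q,u,s,t,p}
Write k for closure, c for complement:
  1. A     = {r,q,s,t}
  2. kA    = {r,q,u,s,t,p}
  3. cA    = {v,u,p}
  4. ckA   = {v}
  5. kcA   = {v,q,u,s,t,p}
  6. kckA  = {v,s,t,p}
  7. ckcA  = {r}
  8. ckckA = {r,q,u}
  9. kckcA = {r,t}
  10. kckckA = {r,q,u,t}
  11. ckckcA = {v,q,u,s,p}
  12. ckckckA = {v,s,p}
applying k or c yields no new set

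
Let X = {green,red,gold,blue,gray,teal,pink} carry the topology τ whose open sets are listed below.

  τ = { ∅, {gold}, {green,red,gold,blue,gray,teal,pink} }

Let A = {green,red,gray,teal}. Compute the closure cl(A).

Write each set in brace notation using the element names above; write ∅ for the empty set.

{green,red,blue,gray,teal,pink}

closure: X∖int(X∖A) = X∖{gold} = {green,red,blue,gray,teal,pink}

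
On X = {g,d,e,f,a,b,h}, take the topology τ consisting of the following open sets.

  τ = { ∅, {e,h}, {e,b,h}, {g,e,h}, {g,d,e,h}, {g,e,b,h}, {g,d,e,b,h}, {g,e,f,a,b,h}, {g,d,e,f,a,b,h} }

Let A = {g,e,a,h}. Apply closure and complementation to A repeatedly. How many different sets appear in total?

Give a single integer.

6

complement {d,f,b}; its interior ∅; cl(A) = X∖∅ = {g,d,e,f,a,b,h}
With k = closure, c = complement:
  1. A     = {g,e,a,h}
  2. kA    = {g,d,e,f,a,b,h}
  3. cA    = {d,f,b}
  4. ckA   = ∅
  5. kcA   = {d,f,a,b}
  6. ckcA  = {g,e,h}
k, c of each give nothing new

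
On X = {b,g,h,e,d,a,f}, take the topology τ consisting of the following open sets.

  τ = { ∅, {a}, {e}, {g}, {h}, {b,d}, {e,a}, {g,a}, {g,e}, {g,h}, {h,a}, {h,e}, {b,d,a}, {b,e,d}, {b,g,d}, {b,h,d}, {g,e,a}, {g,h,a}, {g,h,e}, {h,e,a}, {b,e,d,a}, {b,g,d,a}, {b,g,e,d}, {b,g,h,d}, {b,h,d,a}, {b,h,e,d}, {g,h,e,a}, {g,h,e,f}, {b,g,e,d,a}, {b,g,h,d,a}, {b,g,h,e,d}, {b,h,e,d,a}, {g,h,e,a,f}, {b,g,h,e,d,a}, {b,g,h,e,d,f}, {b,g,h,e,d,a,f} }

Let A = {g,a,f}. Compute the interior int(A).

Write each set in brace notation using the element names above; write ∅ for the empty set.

{g,a}

interior: largest open inside A is {g,a} (from ∅, {a}, {g}, {g,a})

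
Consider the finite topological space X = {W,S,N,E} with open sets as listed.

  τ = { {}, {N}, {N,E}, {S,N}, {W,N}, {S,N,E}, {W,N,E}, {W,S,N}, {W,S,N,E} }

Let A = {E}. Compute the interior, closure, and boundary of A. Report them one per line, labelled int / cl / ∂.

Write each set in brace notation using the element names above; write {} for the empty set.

U open, U⊆A: {}. int(A) = ⋃ = {}
X∖A={W,S,N}, int(X∖A)={W,S,N}, hence cl(A)={E}
∂A: remove int from cl → {E}

int(A) = {}
cl(A)  = {E}
∂A     = {E}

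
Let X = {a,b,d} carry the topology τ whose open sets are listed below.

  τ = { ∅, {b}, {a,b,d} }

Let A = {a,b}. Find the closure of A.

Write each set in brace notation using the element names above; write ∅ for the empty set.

cl via duality: int({d}) = ∅, so X∖∅ = {a,b,d}

{a,b,d}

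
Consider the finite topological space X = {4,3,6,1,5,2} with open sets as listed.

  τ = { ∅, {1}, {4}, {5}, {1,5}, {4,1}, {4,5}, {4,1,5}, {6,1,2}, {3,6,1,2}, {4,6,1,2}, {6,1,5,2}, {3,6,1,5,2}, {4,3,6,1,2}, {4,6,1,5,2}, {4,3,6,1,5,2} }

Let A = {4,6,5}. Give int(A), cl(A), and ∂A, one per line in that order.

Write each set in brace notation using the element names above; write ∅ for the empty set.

int(A) = {4,5}
cl(A)  = {4,3,6,5,2}
∂A     = {3,6,2}

interior: largest open inside A is {4,5} (from ∅, {4}, {5}, {4,5})
cl via duality: int({3,1,2}) = {1}, so X∖{1} = {4,3,6,5,2}
cl∖int = {3,6,2}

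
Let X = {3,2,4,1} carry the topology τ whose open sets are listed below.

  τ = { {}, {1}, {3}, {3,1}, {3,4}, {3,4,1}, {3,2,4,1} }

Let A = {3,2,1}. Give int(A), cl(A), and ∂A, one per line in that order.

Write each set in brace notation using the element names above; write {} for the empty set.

interior: largest open inside A is {3,1} (from {}, {3}, {1}, {3,1})
cl via duality: int({4}) = {}, so X∖{} = {3,2,4,1}
cl∖int = {2,4}

int(A) = {3,1}
cl(A)  = {3,2,4,1}
∂A     = {2,4}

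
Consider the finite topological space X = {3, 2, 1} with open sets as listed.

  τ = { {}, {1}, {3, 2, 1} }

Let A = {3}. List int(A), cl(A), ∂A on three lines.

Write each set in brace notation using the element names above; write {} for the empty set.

open subsets of A: {}; so int(A) = {}
closure: X∖int(X∖A) = X∖{1} = {3, 2}
∂A = {3, 2} minus {} = {3, 2}

int(A) = {}
cl(A)  = {3, 2}
∂A     = {3, 2}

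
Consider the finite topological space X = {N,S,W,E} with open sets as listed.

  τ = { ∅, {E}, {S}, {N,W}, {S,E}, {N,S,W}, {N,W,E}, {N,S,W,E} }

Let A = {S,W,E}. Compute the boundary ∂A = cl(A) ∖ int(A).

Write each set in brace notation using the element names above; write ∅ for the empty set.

open subsets of A: ∅, {S}, {E}, {S,E}; so int(A) = {S,E}
closure: X∖int(X∖A) = X∖∅ = {N,S,W,E}
∂A = {N,S,W,E} minus {S,E} = {N,W}

{N,W}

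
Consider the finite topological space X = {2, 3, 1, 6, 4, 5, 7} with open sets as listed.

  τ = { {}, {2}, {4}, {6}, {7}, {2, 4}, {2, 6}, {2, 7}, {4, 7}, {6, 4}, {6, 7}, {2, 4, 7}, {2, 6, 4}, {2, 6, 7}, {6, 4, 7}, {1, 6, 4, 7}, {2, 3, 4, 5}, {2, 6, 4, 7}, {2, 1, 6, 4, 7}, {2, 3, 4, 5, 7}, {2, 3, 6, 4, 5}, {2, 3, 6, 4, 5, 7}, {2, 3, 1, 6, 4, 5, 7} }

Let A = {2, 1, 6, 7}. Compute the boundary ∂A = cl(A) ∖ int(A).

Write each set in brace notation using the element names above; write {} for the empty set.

opens ⊆ A: {}, {6}, {7}, {2}, {6, 7}, {2, 7}, {2, 6}, {2, 6, 7}; union → int = {2, 6, 7}
complement {3, 4, 5}; its interior {4}; cl(A) = X∖{4} = {2, 3, 1, 6, 5, 7}
boundary = {2, 3, 1, 6, 5, 7} ∖ {2, 6, 7} = {3, 1, 5}

{3, 1, 5}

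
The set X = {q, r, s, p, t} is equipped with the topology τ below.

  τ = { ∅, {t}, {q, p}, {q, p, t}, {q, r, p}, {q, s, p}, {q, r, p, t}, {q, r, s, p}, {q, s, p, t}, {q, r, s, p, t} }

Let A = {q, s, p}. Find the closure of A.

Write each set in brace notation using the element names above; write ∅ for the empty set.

cl via duality: int({r, t}) = {t}, so X∖{t} = {q, r, s, p}

{q, r, s, p}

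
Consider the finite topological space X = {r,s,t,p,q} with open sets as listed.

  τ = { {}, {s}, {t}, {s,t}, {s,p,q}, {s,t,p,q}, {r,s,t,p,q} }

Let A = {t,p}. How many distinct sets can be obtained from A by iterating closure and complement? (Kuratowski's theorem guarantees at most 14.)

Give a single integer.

8

cl via duality: int({r,s,q}) = {s}, so X∖{s} = {r,t,p,q}
Write k for closure, c for complement:
  1. A     = {t,p}
  2. kA    = {r,t,p,q}
  3. cA    = {r,s,q}
  4. ckA   = {s}
  5. kcA   = {r,s,p,q}
  6. ckcA  = {t}
  7. kckcA = {r,t}
  8. ckckcA = {s,p,q}
applying k or c yields no new set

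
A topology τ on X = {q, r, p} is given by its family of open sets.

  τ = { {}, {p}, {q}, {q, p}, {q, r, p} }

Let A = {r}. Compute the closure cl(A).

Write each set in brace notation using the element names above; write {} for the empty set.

complement {q, p}; its interior {q, p}; cl(A) = X∖{q, p} = {r}

{r}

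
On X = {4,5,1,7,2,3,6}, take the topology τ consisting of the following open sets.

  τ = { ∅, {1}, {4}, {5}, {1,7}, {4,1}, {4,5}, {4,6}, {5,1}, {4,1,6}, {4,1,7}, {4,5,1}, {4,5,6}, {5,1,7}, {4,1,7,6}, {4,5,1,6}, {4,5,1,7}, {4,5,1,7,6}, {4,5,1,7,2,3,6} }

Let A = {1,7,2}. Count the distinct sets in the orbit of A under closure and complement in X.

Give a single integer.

cl via duality: int({4,5,3,6}) = {4,5,6}, so X∖{4,5,6} = {1,7,2,3}
Write k for closure, c for complement:
  1. A     = {1,7,2}
  2. kA    = {1,7,2,3}
  3. cA    = {4,5,3,6}
  4. ckA   = {4,5,6}
  5. kcA   = {4,5,2,3,6}
  6. ckcA  = {1,7}
applying k or c yields no new set

6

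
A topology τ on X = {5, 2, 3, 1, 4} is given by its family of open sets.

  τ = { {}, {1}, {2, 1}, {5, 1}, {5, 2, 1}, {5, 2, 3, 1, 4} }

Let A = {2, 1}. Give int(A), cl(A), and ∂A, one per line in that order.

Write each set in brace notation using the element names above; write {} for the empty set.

opens ⊆ A: {}, {1}, {2, 1}; union → int = {2, 1}
complement {5, 3, 4}; its interior {}; cl(A) = X∖{} = {5, 2, 3, 1, 4}
boundary = {5, 2, 3, 1, 4} ∖ {2, 1} = {5, 3, 4}

int(A) = {2, 1}
cl(A)  = {5, 2, 3, 1, 4}
∂A     = {5, 3, 4}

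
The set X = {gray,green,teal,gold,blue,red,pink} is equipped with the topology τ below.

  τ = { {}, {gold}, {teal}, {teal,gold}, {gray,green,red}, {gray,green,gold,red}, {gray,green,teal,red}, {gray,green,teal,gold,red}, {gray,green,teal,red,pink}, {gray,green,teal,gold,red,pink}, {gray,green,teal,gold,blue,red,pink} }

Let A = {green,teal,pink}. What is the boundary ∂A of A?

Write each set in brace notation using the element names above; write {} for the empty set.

opens ⊆ A: {}, {teal}; union → int = {teal}
complement {gray,gold,blue,red}; its interior {gold}; cl(A) = X∖{gold} = {gray,green,teal,blue,red,pink}
boundary = {gray,green,teal,blue,red,pink} ∖ {teal} = {gray,green,blue,red,pink}

{gray,green,blue,red,pink}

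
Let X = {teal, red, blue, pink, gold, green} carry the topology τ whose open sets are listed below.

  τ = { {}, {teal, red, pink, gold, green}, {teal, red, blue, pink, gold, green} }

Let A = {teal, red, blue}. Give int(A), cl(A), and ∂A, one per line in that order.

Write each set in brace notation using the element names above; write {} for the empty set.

U open, U⊆A: {}. int(A) = ⋃ = {}
X∖A={pink, gold, green}, int(X∖A)={}, hence cl(A)={teal, red, blue, pink, gold, green}
∂A: remove int from cl → {teal, red, blue, pink, gold, green}

int(A) = {}
cl(A)  = {teal, red, blue, pink, gold, green}
∂A     = {teal, red, blue, pink, gold, green}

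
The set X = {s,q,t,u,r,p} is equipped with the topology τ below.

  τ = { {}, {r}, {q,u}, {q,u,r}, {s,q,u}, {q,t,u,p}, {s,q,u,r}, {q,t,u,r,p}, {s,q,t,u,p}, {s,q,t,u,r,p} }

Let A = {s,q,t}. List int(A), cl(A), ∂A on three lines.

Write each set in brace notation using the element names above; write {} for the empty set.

opens ⊆ A: {}; union → int = {}
complement {u,r,p}; its interior {r}; cl(A) = X∖{r} = {s,q,t,u,p}
boundary = {s,q,t,u,p} ∖ {} = {s,q,t,u,p}

int(A) = {}
cl(A)  = {s,q,t,u,p}
∂A     = {s,q,t,u,p}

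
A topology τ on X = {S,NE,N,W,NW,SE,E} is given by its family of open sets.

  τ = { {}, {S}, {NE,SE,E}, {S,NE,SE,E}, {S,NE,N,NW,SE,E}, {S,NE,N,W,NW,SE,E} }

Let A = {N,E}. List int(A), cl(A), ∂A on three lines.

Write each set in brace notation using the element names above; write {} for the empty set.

U open, U⊆A: {}. int(A) = ⋃ = {}
X∖A={S,NE,W,NW,SE}, int(X∖A)={S}, hence cl(A)={NE,N,W,NW,SE,E}
∂A: remove int from cl → {NE,N,W,NW,SE,E}

int(A) = {}
cl(A)  = {NE,N,W,NW,SE,E}
∂A     = {NE,N,W,NW,SE,E}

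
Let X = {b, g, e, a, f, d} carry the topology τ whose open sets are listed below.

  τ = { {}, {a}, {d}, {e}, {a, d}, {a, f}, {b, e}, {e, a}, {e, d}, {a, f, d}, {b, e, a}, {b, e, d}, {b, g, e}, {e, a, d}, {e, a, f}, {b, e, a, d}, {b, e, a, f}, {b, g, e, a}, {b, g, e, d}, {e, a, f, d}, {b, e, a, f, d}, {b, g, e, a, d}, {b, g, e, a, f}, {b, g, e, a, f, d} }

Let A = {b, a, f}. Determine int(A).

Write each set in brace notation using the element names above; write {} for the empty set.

interior: largest open inside A is {a, f} (from {}, {a}, {a, f})

{a, f}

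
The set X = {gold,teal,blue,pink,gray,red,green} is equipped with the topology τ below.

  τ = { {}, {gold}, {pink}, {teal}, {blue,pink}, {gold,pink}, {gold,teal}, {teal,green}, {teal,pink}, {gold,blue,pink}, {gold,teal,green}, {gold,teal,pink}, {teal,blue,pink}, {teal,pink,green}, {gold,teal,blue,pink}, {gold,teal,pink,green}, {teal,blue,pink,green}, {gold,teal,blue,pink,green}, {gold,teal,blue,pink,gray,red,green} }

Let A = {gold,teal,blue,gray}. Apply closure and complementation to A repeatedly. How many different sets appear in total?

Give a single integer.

complement {pink,red,green}; its interior {pink}; cl(A) = X∖{pink} = {gold,teal,blue,gray,red,green}
With k = closure, c = complement:
  1. A     = {gold,teal,blue,gray}
  2. kA    = {gold,teal,blue,gray,red,green}
  3. cA    = {pink,red,green}
  4. ckA   = {pink}
  5. kcA   = {blue,pink,gray,red,green}
  6. kckA  = {blue,pink,gray,red}
  7. ckcA  = {gold,teal}
  8. ckckA = {gold,teal,green}
  9. kckcA = {gold,teal,gray,red,green}
  10. ckckcA = {blue,pink}
k, c of each give nothing new

10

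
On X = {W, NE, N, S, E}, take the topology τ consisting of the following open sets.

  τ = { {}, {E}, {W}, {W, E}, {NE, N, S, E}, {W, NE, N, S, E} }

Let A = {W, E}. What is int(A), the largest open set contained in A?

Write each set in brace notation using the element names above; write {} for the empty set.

U open, U⊆A: {}, {E}, {W}, {W, E}. int(A) = ⋃ = {W, E}

{W, E}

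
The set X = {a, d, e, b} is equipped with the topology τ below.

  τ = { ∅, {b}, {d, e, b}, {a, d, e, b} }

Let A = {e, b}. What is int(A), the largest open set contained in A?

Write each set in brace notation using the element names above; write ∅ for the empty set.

{b}

interior: largest open inside A is {b} (from ∅, {b})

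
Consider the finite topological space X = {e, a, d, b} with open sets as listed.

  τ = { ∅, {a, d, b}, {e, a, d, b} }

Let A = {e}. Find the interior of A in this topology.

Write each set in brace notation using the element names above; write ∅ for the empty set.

interior: largest open inside A is ∅ (from ∅)

∅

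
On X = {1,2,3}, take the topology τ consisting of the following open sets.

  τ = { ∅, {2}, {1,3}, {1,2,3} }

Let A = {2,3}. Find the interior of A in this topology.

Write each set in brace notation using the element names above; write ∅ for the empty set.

open subsets of A: ∅, {2}; so int(A) = {2}

{2}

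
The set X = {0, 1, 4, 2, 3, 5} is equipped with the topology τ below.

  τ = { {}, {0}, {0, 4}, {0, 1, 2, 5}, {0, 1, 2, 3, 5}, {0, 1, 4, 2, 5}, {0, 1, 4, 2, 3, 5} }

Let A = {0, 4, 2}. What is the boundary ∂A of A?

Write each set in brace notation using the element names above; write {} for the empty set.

opens ⊆ A: {}, {0}, {0, 4}; union → int = {0, 4}
complement {1, 3, 5}; its interior {}; cl(A) = X∖{} = {0, 1, 4, 2, 3, 5}
boundary = {0, 1, 4, 2, 3, 5} ∖ {0, 4} = {1, 2, 3, 5}

{1, 2, 3, 5}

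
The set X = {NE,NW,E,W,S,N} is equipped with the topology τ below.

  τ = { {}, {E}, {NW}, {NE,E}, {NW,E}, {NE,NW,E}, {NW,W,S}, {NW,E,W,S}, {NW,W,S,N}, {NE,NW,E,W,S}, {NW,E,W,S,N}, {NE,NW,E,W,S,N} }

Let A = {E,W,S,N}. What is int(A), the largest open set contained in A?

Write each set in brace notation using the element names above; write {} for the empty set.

U open, U⊆A: {}, {E}. int(A) = ⋃ = {E}

{E}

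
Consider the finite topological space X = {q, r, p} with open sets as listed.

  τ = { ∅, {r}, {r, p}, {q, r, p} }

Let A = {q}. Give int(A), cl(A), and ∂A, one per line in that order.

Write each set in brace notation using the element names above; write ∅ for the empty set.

int(A) = ∅
cl(A)  = {q}
∂A     = {q}

open subsets of A: ∅; so int(A) = ∅
closure: X∖int(X∖A) = X∖{r, p} = {q}
∂A = {q} minus ∅ = {q}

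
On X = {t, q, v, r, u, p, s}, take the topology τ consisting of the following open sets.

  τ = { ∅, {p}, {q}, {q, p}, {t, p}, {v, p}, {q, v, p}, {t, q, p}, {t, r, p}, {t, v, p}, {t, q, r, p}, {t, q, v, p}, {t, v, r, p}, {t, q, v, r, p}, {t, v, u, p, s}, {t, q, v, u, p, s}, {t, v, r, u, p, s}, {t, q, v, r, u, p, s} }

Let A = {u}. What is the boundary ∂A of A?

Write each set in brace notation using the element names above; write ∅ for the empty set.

interior: largest open inside A is ∅ (from ∅)
cl via duality: int({t, q, v, r, p, s}) = {t, q, v, r, p}, so X∖{t, q, v, r, p} = {u, s}
cl∖int = {u, s}

{u, s}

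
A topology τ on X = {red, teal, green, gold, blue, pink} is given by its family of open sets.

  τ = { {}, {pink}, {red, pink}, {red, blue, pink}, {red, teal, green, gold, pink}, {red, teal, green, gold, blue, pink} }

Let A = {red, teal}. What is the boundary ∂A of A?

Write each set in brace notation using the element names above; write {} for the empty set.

{red, teal, green, gold, blue}

opens ⊆ A: {}; union → int = {}
complement {green, gold, blue, pink}; its interior {pink}; cl(A) = X∖{pink} = {red, teal, green, gold, blue}
boundary = {red, teal, green, gold, blue} ∖ {} = {red, teal, green, gold, blue}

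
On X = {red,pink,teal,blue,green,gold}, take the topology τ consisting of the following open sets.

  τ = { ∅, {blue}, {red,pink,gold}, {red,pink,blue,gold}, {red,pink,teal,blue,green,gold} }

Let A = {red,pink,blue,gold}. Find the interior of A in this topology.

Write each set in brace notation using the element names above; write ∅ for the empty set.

{red,pink,blue,gold}

interior: largest open inside A is {red,pink,blue,gold} (from ∅, {blue}, {red,pink,gold}, {red,pink,blue,gold})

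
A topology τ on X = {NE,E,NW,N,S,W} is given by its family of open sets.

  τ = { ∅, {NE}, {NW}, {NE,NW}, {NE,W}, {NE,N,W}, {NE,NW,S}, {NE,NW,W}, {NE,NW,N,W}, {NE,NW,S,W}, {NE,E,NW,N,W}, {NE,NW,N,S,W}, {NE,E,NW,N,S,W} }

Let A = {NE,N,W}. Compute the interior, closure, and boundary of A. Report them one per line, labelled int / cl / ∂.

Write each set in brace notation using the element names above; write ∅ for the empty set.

open subsets of A: ∅, {NE}, {NE,W}, {NE,N,W}; so int(A) = {NE,N,W}
closure: X∖int(X∖A) = X∖{NW} = {NE,E,N,S,W}
∂A = {NE,E,N,S,W} minus {NE,N,W} = {E,S}

int(A) = {NE,N,W}
cl(A)  = {NE,E,N,S,W}
∂A     = {E,S}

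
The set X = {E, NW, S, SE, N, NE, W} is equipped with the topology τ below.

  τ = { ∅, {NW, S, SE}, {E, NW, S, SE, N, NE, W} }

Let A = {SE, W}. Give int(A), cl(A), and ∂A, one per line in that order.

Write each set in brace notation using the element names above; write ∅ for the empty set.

int(A) = ∅
cl(A)  = {E, NW, S, SE, N, NE, W}
∂A     = {E, NW, S, SE, N, NE, W}

interior: largest open inside A is ∅ (from ∅)
cl via duality: int({E, NW, S, N, NE}) = ∅, so X∖∅ = {E, NW, S, SE, N, NE, W}
cl∖int = {E, NW, S, SE, N, NE, W}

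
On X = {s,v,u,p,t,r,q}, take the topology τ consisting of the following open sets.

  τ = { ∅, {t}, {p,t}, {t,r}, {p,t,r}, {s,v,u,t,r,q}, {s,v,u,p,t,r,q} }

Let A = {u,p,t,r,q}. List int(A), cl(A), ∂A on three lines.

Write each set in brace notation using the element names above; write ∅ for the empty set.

int(A) = {p,t,r}
cl(A)  = {s,v,u,p,t,r,q}
∂A     = {s,v,u,q}

interior: largest open inside A is {p,t,r} (from ∅, {t}, {t,r}, {p,t}, {p,t,r})
cl via duality: int({s,v}) = ∅, so X∖∅ = {s,v,u,p,t,r,q}
cl∖int = {s,v,u,q}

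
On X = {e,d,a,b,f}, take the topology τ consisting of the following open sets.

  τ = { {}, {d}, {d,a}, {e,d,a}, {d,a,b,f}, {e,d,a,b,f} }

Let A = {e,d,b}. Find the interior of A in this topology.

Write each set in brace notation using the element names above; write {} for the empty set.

open subsets of A: {}, {d}; so int(A) = {d}

{d}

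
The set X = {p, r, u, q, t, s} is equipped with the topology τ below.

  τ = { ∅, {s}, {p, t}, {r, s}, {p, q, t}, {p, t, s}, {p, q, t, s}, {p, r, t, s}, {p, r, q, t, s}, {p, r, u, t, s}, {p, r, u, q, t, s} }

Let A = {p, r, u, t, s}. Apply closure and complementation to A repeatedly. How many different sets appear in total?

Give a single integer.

X∖A={q}, int(X∖A)=∅, hence cl(A)={p, r, u, q, t, s}
Orbit (k=closure, c=complement):
  1. A     = {p, r, u, t, s}
  2. kA    = {p, r, u, q, t, s}
  3. cA    = {q}
  4. ckA   = ∅
(closed under both — stop)

4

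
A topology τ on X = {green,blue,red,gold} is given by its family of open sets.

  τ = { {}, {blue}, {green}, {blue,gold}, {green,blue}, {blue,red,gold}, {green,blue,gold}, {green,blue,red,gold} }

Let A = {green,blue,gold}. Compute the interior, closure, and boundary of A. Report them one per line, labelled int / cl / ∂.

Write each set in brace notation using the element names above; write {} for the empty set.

opens ⊆ A: {}, {green}, {blue}, {blue,gold}, {green,blue}, {green,blue,gold}; union → int = {green,blue,gold}
complement {red}; its interior {}; cl(A) = X∖{} = {green,blue,red,gold}
boundary = {green,blue,red,gold} ∖ {green,blue,gold} = {red}

int(A) = {green,blue,gold}
cl(A)  = {green,blue,red,gold}
∂A     = {red}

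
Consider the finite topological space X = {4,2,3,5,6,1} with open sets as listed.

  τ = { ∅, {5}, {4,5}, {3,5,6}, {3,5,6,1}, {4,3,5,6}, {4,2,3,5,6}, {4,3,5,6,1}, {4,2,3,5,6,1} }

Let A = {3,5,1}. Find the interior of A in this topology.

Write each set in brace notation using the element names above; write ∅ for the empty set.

open subsets of A: ∅, {5}; so int(A) = {5}

{5}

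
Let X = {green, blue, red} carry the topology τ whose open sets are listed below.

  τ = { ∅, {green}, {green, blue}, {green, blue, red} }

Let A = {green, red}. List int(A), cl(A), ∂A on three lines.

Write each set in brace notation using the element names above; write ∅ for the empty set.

open subsets of A: ∅, {green}; so int(A) = {green}
closure: X∖int(X∖A) = X∖∅ = {green, blue, red}
∂A = {green, blue, red} minus {green} = {blue, red}

int(A) = {green}
cl(A)  = {green, blue, red}
∂A     = {blue, red}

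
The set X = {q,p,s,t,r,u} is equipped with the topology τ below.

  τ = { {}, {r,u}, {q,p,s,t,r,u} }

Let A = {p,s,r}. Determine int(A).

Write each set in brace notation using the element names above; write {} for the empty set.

U open, U⊆A: {}. int(A) = ⋃ = {}

{}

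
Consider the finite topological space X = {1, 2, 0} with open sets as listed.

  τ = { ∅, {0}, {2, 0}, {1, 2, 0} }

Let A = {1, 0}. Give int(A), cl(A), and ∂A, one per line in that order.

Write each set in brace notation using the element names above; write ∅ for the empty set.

interior: largest open inside A is {0} (from ∅, {0})
cl via duality: int({2}) = ∅, so X∖∅ = {1, 2, 0}
cl∖int = {1, 2}

int(A) = {0}
cl(A)  = {1, 2, 0}
∂A     = {1, 2}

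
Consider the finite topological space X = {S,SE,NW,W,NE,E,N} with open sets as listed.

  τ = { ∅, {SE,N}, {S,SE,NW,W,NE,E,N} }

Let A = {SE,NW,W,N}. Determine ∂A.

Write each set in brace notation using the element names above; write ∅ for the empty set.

{S,NW,W,NE,E}

open subsets of A: ∅, {SE,N}; so int(A) = {SE,N}
closure: X∖int(X∖A) = X∖∅ = {S,SE,NW,W,NE,E,N}
∂A = {S,SE,NW,W,NE,E,N} minus {SE,N} = {S,NW,W,NE,E}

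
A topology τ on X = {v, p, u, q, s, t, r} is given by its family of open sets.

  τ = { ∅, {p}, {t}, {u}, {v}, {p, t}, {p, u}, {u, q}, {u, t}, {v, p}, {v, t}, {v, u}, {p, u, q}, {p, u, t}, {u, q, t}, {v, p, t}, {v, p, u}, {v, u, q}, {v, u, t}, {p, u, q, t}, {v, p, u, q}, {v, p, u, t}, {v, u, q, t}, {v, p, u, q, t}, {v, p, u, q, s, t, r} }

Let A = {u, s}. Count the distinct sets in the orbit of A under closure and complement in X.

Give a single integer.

complement {v, p, q, t, r}; its interior {v, p, t}; cl(A) = X∖{v, p, t} = {u, q, s, r}
With k = closure, c = complement:
  1. A     = {u, s}
  2. kA    = {u, q, s, r}
  3. cA    = {v, p, q, t, r}
  4. ckA   = {v, p, t}
  5. kcA   = {v, p, q, s, t, r}
  6. kckA  = {v, p, s, t, r}
  7. ckcA  = {u}
  8. ckckA = {u, q}
k, c of each give nothing new

8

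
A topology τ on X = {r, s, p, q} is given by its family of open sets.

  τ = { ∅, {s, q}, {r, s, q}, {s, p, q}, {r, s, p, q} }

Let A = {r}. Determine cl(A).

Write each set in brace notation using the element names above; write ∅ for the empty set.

{r}

X∖A={s, p, q}, int(X∖A)={s, p, q}, hence cl(A)={r}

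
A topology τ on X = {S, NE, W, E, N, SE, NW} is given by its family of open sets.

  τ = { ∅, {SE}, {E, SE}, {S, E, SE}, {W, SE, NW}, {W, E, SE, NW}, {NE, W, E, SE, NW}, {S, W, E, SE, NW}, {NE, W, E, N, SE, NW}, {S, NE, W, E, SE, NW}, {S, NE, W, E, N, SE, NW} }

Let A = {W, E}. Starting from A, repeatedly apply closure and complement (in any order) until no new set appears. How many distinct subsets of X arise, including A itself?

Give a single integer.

X∖A={S, NE, N, SE, NW}, int(X∖A)={SE}, hence cl(A)={S, NE, W, E, N, NW}
Orbit (k=closure, c=complement):
  1. A     = {W, E}
  2. kA    = {S, NE, W, E, N, NW}
  3. cA    = {S, NE, N, SE, NW}
  4. ckA   = {SE}
  5. kcA   = {S, NE, W, E, N, SE, NW}
  6. ckcA  = ∅
(closed under both — stop)

6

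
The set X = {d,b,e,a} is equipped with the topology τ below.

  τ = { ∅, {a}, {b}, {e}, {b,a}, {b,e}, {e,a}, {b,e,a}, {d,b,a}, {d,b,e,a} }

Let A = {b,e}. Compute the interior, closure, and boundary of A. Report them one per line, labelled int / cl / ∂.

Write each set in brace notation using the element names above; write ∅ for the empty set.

interior: largest open inside A is {b,e} (from ∅, {e}, {b}, {b,e})
cl via duality: int({d,a}) = {a}, so X∖{a} = {d,b,e}
cl∖int = {d}

int(A) = {b,e}
cl(A)  = {d,b,e}
∂A     = {d}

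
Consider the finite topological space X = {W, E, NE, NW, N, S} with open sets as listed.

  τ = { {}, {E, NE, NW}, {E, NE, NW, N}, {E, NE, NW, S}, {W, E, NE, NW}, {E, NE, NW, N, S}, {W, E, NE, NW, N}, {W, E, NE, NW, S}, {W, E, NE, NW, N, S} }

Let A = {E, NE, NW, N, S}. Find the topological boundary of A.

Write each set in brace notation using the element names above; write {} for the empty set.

open subsets of A: {}, {E, NE, NW}, {E, NE, NW, N}, {E, NE, NW, S}, {E, NE, NW, N, S}; so int(A) = {E, NE, NW, N, S}
closure: X∖int(X∖A) = X∖{} = {W, E, NE, NW, N, S}
∂A = {W, E, NE, NW, N, S} minus {E, NE, NW, N, S} = {W}

{W}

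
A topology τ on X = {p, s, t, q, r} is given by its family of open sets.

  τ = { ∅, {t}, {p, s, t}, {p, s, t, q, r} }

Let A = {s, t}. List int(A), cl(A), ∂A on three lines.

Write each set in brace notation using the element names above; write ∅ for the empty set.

interior: largest open inside A is {t} (from ∅, {t})
cl via duality: int({p, q, r}) = ∅, so X∖∅ = {p, s, t, q, r}
cl∖int = {p, s, q, r}

int(A) = {t}
cl(A)  = {p, s, t, q, r}
∂A     = {p, s, q, r}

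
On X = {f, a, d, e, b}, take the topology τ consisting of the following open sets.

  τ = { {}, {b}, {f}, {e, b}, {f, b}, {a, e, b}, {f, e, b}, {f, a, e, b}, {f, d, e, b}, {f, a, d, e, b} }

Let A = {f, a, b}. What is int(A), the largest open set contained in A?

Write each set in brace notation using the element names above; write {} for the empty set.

{f, b}

interior: largest open inside A is {f, b} (from {}, {f}, {b}, {f, b})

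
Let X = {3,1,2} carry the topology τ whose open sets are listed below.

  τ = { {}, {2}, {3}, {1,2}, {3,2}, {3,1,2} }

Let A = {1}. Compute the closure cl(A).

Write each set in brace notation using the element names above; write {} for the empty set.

{1}

cl via duality: int({3,2}) = {3,2}, so X∖{3,2} = {1}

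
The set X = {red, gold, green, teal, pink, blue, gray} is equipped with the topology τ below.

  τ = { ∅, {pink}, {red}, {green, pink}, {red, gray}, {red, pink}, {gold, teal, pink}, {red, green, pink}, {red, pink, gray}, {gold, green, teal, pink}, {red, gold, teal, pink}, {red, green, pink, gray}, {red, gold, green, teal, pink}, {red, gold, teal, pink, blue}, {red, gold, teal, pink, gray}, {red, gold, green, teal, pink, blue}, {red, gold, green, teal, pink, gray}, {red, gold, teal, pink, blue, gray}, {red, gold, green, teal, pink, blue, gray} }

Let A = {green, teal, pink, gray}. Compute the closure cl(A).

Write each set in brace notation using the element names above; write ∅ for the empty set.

{gold, green, teal, pink, blue, gray}

complement {red, gold, blue}; its interior {red}; cl(A) = X∖{red} = {gold, green, teal, pink, blue, gray}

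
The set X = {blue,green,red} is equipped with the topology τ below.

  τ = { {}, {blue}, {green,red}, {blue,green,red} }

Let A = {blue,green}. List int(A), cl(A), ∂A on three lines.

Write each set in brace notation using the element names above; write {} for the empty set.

int(A) = {blue}
cl(A)  = {blue,green,red}
∂A     = {green,red}

interior: largest open inside A is {blue} (from {}, {blue})
cl via duality: int({red}) = {}, so X∖{} = {blue,green,red}
cl∖int = {green,red}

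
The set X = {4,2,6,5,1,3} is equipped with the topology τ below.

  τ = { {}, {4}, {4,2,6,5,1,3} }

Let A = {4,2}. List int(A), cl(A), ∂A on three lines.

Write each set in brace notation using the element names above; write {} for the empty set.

int(A) = {4}
cl(A)  = {4,2,6,5,1,3}
∂A     = {2,6,5,1,3}

open subsets of A: {}, {4}; so int(A) = {4}
closure: X∖int(X∖A) = X∖{} = {4,2,6,5,1,3}
∂A = {4,2,6,5,1,3} minus {4} = {2,6,5,1,3}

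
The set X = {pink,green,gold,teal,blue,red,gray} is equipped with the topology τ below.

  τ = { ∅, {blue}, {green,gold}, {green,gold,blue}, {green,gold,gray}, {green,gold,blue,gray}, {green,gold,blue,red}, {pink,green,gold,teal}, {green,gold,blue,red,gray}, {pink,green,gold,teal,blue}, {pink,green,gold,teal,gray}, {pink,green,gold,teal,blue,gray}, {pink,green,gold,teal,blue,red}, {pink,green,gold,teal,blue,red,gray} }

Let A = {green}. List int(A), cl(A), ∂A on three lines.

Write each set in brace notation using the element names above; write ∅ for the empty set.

int(A) = ∅
cl(A)  = {pink,green,gold,teal,red,gray}
∂A     = {pink,green,gold,teal,red,gray}

opens ⊆ A: ∅; union → int = ∅
complement {pink,gold,teal,blue,red,gray}; its interior {blue}; cl(A) = X∖{blue} = {pink,green,gold,teal,red,gray}
boundary = {pink,green,gold,teal,red,gray} ∖ ∅ = {pink,green,gold,teal,red,gray}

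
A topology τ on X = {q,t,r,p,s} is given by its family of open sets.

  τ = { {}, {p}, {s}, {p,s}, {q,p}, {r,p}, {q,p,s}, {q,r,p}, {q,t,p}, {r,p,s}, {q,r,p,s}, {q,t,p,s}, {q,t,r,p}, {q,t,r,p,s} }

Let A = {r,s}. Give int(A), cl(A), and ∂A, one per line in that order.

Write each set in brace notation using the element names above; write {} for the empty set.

U open, U⊆A: {}, {s}. int(A) = ⋃ = {s}
X∖A={q,t,p}, int(X∖A)={q,t,p}, hence cl(A)={r,s}
∂A: remove int from cl → {r}

int(A) = {s}
cl(A)  = {r,s}
∂A     = {r}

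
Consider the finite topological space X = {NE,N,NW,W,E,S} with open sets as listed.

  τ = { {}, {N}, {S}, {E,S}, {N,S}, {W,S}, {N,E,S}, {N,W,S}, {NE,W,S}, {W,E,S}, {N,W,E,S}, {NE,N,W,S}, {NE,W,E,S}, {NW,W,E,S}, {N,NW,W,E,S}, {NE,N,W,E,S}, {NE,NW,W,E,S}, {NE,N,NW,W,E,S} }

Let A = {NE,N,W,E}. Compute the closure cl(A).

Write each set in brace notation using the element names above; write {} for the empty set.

{NE,N,NW,W,E}

closure: X∖int(X∖A) = X∖{S} = {NE,N,NW,W,E}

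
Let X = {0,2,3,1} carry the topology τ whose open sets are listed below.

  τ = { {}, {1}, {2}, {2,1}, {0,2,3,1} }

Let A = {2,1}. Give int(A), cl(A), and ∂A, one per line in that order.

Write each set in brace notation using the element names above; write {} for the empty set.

int(A) = {2,1}
cl(A)  = {0,2,3,1}
∂A     = {0,3}

opens ⊆ A: {}, {2}, {1}, {2,1}; union → int = {2,1}
complement {0,3}; its interior {}; cl(A) = X∖{} = {0,2,3,1}
boundary = {0,2,3,1} ∖ {2,1} = {0,3}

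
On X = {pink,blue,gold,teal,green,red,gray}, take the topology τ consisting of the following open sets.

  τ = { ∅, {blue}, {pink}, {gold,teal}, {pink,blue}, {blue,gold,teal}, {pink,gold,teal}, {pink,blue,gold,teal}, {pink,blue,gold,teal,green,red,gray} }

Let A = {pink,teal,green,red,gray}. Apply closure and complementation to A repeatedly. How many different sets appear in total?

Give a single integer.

X∖A={blue,gold}, int(X∖A)={blue}, hence cl(A)={pink,gold,teal,green,red,gray}
Orbit (k=closure, c=complement):
  1. A     = {pink,teal,green,red,gray}
  2. kA    = {pink,gold,teal,green,red,gray}
  3. cA    = {blue,gold}
  4. ckA   = {blue}
  5. kcA   = {blue,gold,teal,green,red,gray}
  6. kckA  = {blue,green,red,gray}
  7. ckcA  = {pink}
  8. ckckA = {pink,gold,teal}
  9. kckcA = {pink,green,red,gray}
  10. ckckcA = {blue,gold,teal}
(closed under both — stop)

10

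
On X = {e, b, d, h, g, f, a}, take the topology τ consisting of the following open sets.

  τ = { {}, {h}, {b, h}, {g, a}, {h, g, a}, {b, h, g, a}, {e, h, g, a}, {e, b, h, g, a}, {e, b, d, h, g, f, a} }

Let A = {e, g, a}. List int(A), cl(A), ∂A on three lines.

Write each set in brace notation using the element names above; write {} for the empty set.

int(A) = {g, a}
cl(A)  = {e, d, g, f, a}
∂A     = {e, d, f}

interior: largest open inside A is {g, a} (from {}, {g, a})
cl via duality: int({b, d, h, f}) = {b, h}, so X∖{b, h} = {e, d, g, f, a}
cl∖int = {e, d, f}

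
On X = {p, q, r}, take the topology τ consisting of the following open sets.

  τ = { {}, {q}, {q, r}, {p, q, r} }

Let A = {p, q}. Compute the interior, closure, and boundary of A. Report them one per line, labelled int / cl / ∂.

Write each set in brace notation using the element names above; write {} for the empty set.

interior: largest open inside A is {q} (from {}, {q})
cl via duality: int({r}) = {}, so X∖{} = {p, q, r}
cl∖int = {p, r}

int(A) = {q}
cl(A)  = {p, q, r}
∂A     = {p, r}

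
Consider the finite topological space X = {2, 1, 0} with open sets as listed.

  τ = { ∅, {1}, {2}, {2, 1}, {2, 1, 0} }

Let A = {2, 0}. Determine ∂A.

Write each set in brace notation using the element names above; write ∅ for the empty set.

open subsets of A: ∅, {2}; so int(A) = {2}
closure: X∖int(X∖A) = X∖{1} = {2, 0}
∂A = {2, 0} minus {2} = {0}

{0}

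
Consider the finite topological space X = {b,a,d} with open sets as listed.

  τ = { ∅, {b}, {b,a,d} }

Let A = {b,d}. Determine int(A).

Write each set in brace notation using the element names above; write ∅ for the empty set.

{b}

opens ⊆ A: ∅, {b}; union → int = {b}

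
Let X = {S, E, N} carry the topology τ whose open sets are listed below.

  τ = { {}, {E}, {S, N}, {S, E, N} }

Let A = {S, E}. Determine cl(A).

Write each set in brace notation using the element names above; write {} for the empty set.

{S, E, N}

cl via duality: int({N}) = {}, so X∖{} = {S, E, N}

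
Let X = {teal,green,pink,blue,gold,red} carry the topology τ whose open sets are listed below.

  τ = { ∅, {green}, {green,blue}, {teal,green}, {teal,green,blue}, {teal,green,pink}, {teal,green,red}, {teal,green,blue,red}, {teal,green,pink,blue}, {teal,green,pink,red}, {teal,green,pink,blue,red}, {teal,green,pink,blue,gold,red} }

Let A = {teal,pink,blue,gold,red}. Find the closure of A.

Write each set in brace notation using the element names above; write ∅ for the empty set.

cl via duality: int({green}) = {green}, so X∖{green} = {teal,pink,blue,gold,red}

{teal,pink,blue,gold,red}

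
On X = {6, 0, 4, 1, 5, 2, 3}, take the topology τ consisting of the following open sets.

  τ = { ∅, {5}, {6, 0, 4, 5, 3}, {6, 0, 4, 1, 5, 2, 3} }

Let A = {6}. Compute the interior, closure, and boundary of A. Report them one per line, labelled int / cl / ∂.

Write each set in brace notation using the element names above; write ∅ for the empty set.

int(A) = ∅
cl(A)  = {6, 0, 4, 1, 2, 3}
∂A     = {6, 0, 4, 1, 2, 3}

U open, U⊆A: ∅. int(A) = ⋃ = ∅
X∖A={0, 4, 1, 5, 2, 3}, int(X∖A)={5}, hence cl(A)={6, 0, 4, 1, 2, 3}
∂A: remove int from cl → {6, 0, 4, 1, 2, 3}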